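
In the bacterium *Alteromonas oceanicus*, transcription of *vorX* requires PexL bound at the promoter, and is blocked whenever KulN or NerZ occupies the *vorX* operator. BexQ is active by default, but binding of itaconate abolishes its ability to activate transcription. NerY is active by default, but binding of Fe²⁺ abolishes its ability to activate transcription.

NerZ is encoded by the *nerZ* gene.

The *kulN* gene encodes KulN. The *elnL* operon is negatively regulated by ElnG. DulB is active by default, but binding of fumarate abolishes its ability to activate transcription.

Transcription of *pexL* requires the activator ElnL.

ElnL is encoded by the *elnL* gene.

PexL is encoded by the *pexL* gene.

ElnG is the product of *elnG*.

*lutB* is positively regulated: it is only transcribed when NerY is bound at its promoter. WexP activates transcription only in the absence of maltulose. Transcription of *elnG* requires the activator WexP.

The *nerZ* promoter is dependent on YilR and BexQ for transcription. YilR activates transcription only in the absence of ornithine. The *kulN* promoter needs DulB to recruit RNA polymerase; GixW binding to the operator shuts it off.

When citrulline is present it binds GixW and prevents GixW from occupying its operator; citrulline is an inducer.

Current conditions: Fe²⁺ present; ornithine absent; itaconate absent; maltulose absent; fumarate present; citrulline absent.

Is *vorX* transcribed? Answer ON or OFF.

Citrulline is absent, so GixW is active.
Fumarate is present, so DulB is inactive.
With repressor GixW bound, *kulN* is not transcribed.
So KulN is not produced.
Maltulose is absent, so WexP is active.
No repressor is bound and WexP is active, so *elnG* is transcribed.
So ElnG is produced and active.
With repressor ElnG bound, *elnL* is not transcribed.
So ElnL is not produced.
Required activator ElnL is absent, so *pexL* is not transcribed.
So PexL is not produced.
Ornithine is absent, so YilR is active.
Itaconate is absent, so BexQ is active.
No repressor is bound and YilR and BexQ are active, so *nerZ* is transcribed.
So NerZ is produced and active.
With repressor NerZ bound, *vorX* is not transcribed.

OFF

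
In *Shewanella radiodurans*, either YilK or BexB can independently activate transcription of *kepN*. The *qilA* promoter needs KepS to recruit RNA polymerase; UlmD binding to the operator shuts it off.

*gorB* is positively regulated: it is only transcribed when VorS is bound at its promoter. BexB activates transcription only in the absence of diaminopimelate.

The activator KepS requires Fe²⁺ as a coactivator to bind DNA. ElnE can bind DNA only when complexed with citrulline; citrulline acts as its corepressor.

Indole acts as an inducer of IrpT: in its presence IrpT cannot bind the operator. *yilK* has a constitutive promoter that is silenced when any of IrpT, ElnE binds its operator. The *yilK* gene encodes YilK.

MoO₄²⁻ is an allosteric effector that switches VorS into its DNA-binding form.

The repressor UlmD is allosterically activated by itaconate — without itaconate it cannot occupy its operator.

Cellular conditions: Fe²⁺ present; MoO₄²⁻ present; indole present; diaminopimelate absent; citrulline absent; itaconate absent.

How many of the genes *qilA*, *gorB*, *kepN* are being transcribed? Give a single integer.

3

Itaconate is absent, so UlmD is inactive.
Fe²⁺ is present, so KepS is active.
No repressor is bound and KepS is active, so *qilA* is transcribed.
→ *qilA* is ON.
MoO₄²⁻ is present, so VorS is active.
No repressor is bound and VorS is active, so *gorB* is transcribed.
→ *gorB* is ON.
Indole is present, so IrpT is inactive.
Citrulline is absent, so ElnE is inactive.
With no repressor bound, *yilK* is transcribed.
So YilK is produced and active.
Diaminopimelate is absent, so BexB is active.
Activator YilK is present, so *kepN* is transcribed.
→ *kepN* is ON.
3 of the 3 genes are transcribed.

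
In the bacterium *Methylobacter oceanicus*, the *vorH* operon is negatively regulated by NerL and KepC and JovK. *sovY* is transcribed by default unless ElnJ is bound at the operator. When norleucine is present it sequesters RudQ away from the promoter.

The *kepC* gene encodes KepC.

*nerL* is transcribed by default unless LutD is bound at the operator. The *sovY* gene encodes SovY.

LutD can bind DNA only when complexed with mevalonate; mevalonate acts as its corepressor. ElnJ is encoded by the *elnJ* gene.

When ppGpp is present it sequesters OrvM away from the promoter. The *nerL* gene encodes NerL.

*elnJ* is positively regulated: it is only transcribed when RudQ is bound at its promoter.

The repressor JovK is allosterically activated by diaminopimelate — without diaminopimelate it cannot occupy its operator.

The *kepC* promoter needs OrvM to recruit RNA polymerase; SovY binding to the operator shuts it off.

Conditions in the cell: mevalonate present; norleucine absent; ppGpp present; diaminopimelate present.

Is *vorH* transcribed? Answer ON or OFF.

OFF

Mevalonate is present, so LutD is active.
With repressor LutD bound, *nerL* is not transcribed.
So NerL is not produced.
ppGpp is present, so OrvM is inactive.
Norleucine is absent, so RudQ is active.
No repressor is bound and RudQ is active, so *elnJ* is transcribed.
So ElnJ is produced and active.
With repressor ElnJ bound, *sovY* is not transcribed.
So SovY is not produced.
Required activator OrvM is absent, so *kepC* is not transcribed.
So KepC is not produced.
Diaminopimelate is present, so JovK is active.
With repressor JovK bound, *vorH* is not transcribed.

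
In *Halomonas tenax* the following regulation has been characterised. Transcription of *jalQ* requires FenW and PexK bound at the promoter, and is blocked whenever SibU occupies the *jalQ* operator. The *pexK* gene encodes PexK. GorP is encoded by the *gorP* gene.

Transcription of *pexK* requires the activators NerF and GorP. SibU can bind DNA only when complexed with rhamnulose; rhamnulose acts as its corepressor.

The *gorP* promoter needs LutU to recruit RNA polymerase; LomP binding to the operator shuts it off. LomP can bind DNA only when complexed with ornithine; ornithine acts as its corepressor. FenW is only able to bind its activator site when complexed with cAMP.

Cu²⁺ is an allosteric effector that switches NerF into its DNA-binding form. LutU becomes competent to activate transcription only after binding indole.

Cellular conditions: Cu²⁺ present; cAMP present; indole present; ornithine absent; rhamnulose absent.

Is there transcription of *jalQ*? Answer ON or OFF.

Rhamnulose is absent, so SibU is inactive.
cAMP is present, so FenW is active.
Cu²⁺ is present, so NerF is active.
Indole is present, so LutU is active.
Ornithine is absent, so LomP is inactive.
No repressor is bound and LutU is active, so *gorP* is transcribed.
So GorP is produced and active.
No repressor is bound and NerF and GorP are active, so *pexK* is transcribed.
So PexK is produced and active.
No repressor is bound and FenW and PexK are active, so *jalQ* is transcribed.

ON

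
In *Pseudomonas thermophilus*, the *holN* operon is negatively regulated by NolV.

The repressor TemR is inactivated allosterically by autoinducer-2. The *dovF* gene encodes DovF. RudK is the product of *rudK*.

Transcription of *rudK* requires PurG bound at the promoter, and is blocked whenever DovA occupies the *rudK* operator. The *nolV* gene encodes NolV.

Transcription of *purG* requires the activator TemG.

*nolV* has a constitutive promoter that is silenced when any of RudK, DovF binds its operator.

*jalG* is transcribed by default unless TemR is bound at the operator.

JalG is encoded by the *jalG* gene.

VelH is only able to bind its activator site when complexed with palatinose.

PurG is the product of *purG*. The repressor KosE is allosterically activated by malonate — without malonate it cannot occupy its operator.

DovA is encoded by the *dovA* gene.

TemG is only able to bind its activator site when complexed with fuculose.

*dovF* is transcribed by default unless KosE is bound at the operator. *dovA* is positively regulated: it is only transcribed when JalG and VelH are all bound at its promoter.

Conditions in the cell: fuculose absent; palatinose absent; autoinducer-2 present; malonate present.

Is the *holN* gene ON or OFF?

OFF

Autoinducer-2 is present, so TemR is inactive.
With no repressor bound, *jalG* is transcribed.
So JalG is produced and active.
Palatinose is absent, so VelH is inactive.
Required activator VelH is absent, so *dovA* is not transcribed.
So DovA is not produced.
Fuculose is absent, so TemG is inactive.
Required activator TemG is absent, so *purG* is not transcribed.
So PurG is not produced.
Required activator PurG is absent, so *rudK* is not transcribed.
So RudK is not produced.
Malonate is present, so KosE is active.
With repressor KosE bound, *dovF* is not transcribed.
So DovF is not produced.
With no repressor bound, *nolV* is transcribed.
So NolV is produced and active.
With repressor NolV bound, *holN* is not transcribed.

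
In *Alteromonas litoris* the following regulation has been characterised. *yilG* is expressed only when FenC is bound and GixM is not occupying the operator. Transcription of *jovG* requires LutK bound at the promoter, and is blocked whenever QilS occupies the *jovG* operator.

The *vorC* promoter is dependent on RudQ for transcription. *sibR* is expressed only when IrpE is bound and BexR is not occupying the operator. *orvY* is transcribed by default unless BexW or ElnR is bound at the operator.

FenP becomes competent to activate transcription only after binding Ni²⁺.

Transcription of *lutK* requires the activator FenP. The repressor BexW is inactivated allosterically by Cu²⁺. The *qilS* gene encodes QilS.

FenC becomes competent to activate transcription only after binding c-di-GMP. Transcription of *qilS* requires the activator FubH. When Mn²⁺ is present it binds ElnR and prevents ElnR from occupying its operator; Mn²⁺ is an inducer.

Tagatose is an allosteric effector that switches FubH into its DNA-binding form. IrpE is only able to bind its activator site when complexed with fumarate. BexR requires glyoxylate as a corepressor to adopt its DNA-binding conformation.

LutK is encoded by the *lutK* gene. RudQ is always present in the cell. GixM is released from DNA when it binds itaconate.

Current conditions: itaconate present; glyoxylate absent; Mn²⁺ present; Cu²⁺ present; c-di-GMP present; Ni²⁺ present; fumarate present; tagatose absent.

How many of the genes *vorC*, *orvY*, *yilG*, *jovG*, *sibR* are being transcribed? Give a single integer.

RudQ is produced constitutively and is active.
No repressor is bound and RudQ is active, so *vorC* is transcribed.
→ *vorC* is ON.
Cu²⁺ is present, so BexW is inactive.
Mn²⁺ is present, so ElnR is inactive.
With no repressor bound, *orvY* is transcribed.
→ *orvY* is ON.
Itaconate is present, so GixM is inactive.
c-di-GMP is present, so FenC is active.
No repressor is bound and FenC is active, so *yilG* is transcribed.
→ *yilG* is ON.
Ni²⁺ is present, so FenP is active.
No repressor is bound and FenP is active, so *lutK* is transcribed.
So LutK is produced and active.
Tagatose is absent, so FubH is inactive.
Required activator FubH is absent, so *qilS* is not transcribed.
So QilS is not produced.
No repressor is bound and LutK is active, so *jovG* is transcribed.
→ *jovG* is ON.
Glyoxylate is absent, so BexR is inactive.
Fumarate is present, so IrpE is active.
No repressor is bound and IrpE is active, so *sibR* is transcribed.
→ *sibR* is ON.
5 of the 5 genes are transcribed.

5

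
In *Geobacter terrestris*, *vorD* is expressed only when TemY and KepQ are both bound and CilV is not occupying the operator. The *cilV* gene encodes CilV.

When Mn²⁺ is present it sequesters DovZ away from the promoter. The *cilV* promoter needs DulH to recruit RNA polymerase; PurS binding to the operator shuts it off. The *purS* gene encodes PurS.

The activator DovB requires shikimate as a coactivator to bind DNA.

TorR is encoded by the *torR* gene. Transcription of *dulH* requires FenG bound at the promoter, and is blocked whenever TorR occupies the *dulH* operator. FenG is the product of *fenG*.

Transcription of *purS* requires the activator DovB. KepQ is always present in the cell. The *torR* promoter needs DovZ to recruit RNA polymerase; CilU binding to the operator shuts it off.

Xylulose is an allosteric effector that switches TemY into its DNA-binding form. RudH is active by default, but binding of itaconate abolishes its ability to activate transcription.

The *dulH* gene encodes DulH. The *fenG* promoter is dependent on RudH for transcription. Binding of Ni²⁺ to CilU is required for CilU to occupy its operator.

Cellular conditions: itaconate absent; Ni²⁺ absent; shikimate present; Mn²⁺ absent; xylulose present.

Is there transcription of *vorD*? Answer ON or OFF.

Xylulose is present, so TemY is active.
Shikimate is present, so DovB is active.
No repressor is bound and DovB is active, so *purS* is transcribed.
So PurS is produced and active.
Mn²⁺ is absent, so DovZ is active.
Ni²⁺ is absent, so CilU is inactive.
No repressor is bound and DovZ is active, so *torR* is transcribed.
So TorR is produced and active.
Itaconate is absent, so RudH is active.
No repressor is bound and RudH is active, so *fenG* is transcribed.
So FenG is produced and active.
With repressor TorR bound, *dulH* is not transcribed.
So DulH is not produced.
With repressor PurS bound, *cilV* is not transcribed.
So CilV is not produced.
KepQ is produced constitutively and is active.
No repressor is bound and TemY and KepQ are active, so *vorD* is transcribed.

ON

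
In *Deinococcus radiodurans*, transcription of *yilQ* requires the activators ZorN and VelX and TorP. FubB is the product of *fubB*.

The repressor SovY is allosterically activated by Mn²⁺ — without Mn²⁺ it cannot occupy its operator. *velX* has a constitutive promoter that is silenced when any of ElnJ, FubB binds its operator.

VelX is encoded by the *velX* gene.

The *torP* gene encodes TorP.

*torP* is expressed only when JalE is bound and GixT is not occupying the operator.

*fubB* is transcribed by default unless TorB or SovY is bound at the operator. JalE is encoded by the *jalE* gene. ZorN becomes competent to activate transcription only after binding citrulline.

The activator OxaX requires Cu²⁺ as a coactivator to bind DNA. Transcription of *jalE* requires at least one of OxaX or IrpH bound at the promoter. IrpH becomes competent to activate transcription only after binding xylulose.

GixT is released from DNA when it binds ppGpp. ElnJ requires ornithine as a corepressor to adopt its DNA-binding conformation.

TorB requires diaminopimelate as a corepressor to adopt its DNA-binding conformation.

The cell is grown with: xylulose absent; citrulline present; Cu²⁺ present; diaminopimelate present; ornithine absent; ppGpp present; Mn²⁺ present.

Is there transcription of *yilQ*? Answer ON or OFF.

Citrulline is present, so ZorN is active.
Ornithine is absent, so ElnJ is inactive.
Diaminopimelate is present, so TorB is active.
Mn²⁺ is present, so SovY is active.
With repressor TorB bound, *fubB* is not transcribed.
So FubB is not produced.
With no repressor bound, *velX* is transcribed.
So VelX is produced and active.
ppGpp is present, so GixT is inactive.
Cu²⁺ is present, so OxaX is active.
Xylulose is absent, so IrpH is inactive.
Activator OxaX is present, so *jalE* is transcribed.
So JalE is produced and active.
No repressor is bound and JalE is active, so *torP* is transcribed.
So TorP is produced and active.
No repressor is bound and ZorN and VelX and TorP are active, so *yilQ* is transcribed.

ON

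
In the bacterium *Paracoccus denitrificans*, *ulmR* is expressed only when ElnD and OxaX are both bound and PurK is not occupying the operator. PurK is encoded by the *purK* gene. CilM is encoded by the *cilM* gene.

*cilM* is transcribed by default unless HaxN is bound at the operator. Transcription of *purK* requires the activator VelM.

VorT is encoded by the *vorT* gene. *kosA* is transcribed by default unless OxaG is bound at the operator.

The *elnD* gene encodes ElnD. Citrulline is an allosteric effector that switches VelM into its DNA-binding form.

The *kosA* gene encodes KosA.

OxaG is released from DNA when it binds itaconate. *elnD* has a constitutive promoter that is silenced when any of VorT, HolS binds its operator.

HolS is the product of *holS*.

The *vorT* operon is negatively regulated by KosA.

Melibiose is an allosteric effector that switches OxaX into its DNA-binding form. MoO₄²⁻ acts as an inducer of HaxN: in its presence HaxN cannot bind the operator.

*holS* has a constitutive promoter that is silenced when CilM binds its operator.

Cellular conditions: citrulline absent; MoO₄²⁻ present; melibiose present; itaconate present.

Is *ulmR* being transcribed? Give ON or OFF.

Itaconate is present, so OxaG is inactive.
With no repressor bound, *kosA* is transcribed.
So KosA is produced and active.
With repressor KosA bound, *vorT* is not transcribed.
So VorT is not produced.
MoO₄²⁻ is present, so HaxN is inactive.
With no repressor bound, *cilM* is transcribed.
So CilM is produced and active.
With repressor CilM bound, *holS* is not transcribed.
So HolS is not produced.
With no repressor bound, *elnD* is transcribed.
So ElnD is produced and active.
Citrulline is absent, so VelM is inactive.
Required activator VelM is absent, so *purK* is not transcribed.
So PurK is not produced.
Melibiose is present, so OxaX is active.
No repressor is bound and ElnD and OxaX are active, so *ulmR* is transcribed.

ON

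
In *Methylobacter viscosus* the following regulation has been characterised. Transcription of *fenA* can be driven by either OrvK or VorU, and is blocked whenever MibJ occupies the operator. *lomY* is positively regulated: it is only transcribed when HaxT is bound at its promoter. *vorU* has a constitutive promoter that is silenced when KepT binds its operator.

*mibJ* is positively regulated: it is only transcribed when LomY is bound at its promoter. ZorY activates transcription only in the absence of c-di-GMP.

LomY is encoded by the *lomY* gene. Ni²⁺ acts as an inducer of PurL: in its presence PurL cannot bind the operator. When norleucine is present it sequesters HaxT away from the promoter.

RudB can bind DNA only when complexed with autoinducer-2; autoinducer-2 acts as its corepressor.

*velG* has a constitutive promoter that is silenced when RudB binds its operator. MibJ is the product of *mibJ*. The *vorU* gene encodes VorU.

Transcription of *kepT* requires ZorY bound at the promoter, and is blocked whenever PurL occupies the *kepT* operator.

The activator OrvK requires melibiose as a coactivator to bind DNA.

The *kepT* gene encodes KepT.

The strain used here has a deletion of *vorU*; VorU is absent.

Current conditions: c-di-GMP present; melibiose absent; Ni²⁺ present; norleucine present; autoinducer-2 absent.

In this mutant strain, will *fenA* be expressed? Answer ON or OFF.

OFF

Melibiose is absent, so OrvK is inactive.
Norleucine is present, so HaxT is inactive.
Required activator HaxT is absent, so *lomY* is not transcribed.
So LomY is not produced.
Required activator LomY is absent, so *mibJ* is not transcribed.
So MibJ is not produced.
VorU is non-functional in this strain, so it has no effect.
No activator is available at the *fenA* promoter, so *fenA* is not transcribed.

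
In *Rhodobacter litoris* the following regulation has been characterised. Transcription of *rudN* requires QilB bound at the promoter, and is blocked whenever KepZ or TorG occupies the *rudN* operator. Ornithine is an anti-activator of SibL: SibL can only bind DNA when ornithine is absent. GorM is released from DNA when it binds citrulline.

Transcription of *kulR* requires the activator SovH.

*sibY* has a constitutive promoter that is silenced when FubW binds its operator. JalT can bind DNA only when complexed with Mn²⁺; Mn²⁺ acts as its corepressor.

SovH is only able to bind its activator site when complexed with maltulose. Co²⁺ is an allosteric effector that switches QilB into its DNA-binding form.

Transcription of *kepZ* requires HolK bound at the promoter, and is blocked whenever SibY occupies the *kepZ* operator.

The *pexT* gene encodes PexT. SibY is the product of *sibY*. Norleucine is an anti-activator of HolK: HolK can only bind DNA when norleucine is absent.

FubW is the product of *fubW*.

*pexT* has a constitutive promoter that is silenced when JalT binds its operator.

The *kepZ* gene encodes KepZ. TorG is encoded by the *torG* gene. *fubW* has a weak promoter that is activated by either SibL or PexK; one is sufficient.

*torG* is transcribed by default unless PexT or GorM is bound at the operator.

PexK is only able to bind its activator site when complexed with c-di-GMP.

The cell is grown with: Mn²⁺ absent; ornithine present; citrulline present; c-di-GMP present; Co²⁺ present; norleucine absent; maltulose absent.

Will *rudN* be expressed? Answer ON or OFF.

Co²⁺ is present, so QilB is active.
Ornithine is present, so SibL is inactive.
c-di-GMP is present, so PexK is active.
Activator PexK is present, so *fubW* is transcribed.
So FubW is produced and active.
With repressor FubW bound, *sibY* is not transcribed.
So SibY is not produced.
Norleucine is absent, so HolK is active.
No repressor is bound and HolK is active, so *kepZ* is transcribed.
So KepZ is produced and active.
Mn²⁺ is absent, so JalT is inactive.
With no repressor bound, *pexT* is transcribed.
So PexT is produced and active.
Citrulline is present, so GorM is inactive.
With repressor PexT bound, *torG* is not transcribed.
So TorG is not produced.
With repressor KepZ bound, *rudN* is not transcribed.

OFF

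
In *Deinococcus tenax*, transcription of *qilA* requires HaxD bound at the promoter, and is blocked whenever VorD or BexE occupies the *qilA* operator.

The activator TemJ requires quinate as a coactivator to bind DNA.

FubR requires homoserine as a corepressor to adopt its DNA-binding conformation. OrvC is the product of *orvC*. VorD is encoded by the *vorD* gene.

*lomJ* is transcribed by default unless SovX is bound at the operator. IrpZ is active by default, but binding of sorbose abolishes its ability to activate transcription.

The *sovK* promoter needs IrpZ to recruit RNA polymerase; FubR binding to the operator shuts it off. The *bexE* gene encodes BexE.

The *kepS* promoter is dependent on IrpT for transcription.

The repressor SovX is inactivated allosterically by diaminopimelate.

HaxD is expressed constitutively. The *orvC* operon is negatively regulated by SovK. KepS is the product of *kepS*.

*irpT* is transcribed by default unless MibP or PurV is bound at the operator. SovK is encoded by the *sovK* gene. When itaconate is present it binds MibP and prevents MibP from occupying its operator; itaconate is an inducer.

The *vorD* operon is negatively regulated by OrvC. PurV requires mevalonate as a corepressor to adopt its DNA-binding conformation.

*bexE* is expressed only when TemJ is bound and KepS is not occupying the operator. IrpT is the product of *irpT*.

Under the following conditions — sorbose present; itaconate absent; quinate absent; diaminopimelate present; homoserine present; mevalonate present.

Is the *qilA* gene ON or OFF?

Homoserine is present, so FubR is active.
Sorbose is present, so IrpZ is inactive.
With repressor FubR bound, *sovK* is not transcribed.
So SovK is not produced.
With no repressor bound, *orvC* is transcribed.
So OrvC is produced and active.
With repressor OrvC bound, *vorD* is not transcribed.
So VorD is not produced.
Quinate is absent, so TemJ is inactive.
Itaconate is absent, so MibP is active.
Mevalonate is present, so PurV is active.
With repressor MibP bound, *irpT* is not transcribed.
So IrpT is not produced.
Required activator IrpT is absent, so *kepS* is not transcribed.
So KepS is not produced.
Required activator TemJ is absent, so *bexE* is not transcribed.
So BexE is not produced.
HaxD is produced constitutively and is active.
No repressor is bound and HaxD is active, so *qilA* is transcribed.

ON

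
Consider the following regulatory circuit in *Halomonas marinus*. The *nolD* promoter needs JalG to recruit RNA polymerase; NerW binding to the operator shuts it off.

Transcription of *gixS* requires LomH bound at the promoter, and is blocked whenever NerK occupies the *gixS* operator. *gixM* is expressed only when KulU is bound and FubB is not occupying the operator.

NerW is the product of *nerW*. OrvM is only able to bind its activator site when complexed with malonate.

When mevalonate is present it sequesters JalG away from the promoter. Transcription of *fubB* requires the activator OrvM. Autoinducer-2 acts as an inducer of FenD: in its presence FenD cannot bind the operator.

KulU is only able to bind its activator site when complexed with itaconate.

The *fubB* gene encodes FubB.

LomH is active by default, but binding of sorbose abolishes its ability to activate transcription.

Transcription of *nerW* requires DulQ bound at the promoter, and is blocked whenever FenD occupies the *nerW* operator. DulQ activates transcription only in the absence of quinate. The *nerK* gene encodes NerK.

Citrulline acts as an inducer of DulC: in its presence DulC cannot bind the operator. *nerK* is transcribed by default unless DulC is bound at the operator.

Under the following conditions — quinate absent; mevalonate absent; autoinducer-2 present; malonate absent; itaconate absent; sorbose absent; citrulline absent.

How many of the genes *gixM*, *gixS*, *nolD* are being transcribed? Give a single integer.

Malonate is absent, so OrvM is inactive.
Required activator OrvM is absent, so *fubB* is not transcribed.
So FubB is not produced.
Itaconate is absent, so KulU is inactive.
Required activator KulU is absent, so *gixM* is not transcribed.
→ *gixM* is OFF.
Citrulline is absent, so DulC is active.
With repressor DulC bound, *nerK* is not transcribed.
So NerK is not produced.
Sorbose is absent, so LomH is active.
No repressor is bound and LomH is active, so *gixS* is transcribed.
→ *gixS* is ON.
Autoinducer-2 is present, so FenD is inactive.
Quinate is absent, so DulQ is active.
No repressor is bound and DulQ is active, so *nerW* is transcribed.
So NerW is produced and active.
Mevalonate is absent, so JalG is active.
With repressor NerW bound, *nolD* is not transcribed.
→ *nolD* is OFF.
1 of the 3 genes is transcribed.

1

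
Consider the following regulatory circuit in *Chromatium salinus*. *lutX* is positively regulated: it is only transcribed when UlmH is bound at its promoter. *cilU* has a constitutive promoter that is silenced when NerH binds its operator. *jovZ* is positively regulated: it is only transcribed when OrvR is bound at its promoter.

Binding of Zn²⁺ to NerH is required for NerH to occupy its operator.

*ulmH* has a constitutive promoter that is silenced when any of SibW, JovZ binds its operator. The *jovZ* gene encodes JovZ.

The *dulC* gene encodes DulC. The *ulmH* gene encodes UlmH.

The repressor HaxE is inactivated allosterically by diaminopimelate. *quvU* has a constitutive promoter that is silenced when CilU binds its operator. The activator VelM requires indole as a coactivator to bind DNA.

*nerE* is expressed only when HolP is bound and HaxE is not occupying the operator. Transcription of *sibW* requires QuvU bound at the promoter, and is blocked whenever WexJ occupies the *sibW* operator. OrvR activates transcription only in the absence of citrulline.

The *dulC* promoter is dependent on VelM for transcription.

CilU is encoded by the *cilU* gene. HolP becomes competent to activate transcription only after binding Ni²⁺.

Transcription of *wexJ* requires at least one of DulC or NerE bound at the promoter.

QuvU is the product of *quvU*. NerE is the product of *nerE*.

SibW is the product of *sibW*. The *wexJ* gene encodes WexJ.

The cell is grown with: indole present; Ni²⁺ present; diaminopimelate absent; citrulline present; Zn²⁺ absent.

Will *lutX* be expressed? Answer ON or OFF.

Indole is present, so VelM is active.
No repressor is bound and VelM is active, so *dulC* is transcribed.
So DulC is produced and active.
Diaminopimelate is absent, so HaxE is active.
Ni²⁺ is present, so HolP is active.
With repressor HaxE bound, *nerE* is not transcribed.
So NerE is not produced.
Activator DulC is present, so *wexJ* is transcribed.
So WexJ is produced and active.
Zn²⁺ is absent, so NerH is inactive.
With no repressor bound, *cilU* is transcribed.
So CilU is produced and active.
With repressor CilU bound, *quvU* is not transcribed.
So QuvU is not produced.
With repressor WexJ bound, *sibW* is not transcribed.
So SibW is not produced.
Citrulline is present, so OrvR is inactive.
Required activator OrvR is absent, so *jovZ* is not transcribed.
So JovZ is not produced.
With no repressor bound, *ulmH* is transcribed.
So UlmH is produced and active.
No repressor is bound and UlmH is active, so *lutX* is transcribed.

ON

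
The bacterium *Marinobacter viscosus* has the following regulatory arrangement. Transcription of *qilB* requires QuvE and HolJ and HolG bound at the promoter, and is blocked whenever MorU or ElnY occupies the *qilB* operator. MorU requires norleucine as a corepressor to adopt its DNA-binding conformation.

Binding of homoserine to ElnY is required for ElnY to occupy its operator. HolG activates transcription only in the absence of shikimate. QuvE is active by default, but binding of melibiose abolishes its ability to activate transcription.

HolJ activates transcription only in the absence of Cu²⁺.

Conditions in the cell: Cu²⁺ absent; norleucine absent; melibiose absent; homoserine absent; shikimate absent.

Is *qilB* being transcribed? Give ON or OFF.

ON

Norleucine is absent, so MorU is inactive.
Melibiose is absent, so QuvE is active.
Homoserine is absent, so ElnY is inactive.
Cu²⁺ is absent, so HolJ is active.
Shikimate is absent, so HolG is active.
No repressor is bound and QuvE and HolJ and HolG are active, so *qilB* is transcribed.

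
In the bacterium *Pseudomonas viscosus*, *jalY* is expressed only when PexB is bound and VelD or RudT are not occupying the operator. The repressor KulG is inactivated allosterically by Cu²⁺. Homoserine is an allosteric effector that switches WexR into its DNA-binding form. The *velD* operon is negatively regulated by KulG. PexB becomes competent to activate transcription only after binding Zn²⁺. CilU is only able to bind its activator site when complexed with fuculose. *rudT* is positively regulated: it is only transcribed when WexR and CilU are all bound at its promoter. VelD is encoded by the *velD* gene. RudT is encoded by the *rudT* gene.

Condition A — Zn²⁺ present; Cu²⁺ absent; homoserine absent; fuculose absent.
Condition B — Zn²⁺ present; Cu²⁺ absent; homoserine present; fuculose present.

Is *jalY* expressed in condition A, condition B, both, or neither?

A only

Condition A:
Zn²⁺ is present, so PexB is active.
Cu²⁺ is absent, so KulG is active.
With repressor KulG bound, *velD* is not transcribed.
So VelD is not produced.
Homoserine is absent, so WexR is inactive.
Fuculose is absent, so CilU is inactive.
Required activator WexR is absent, so *rudT* is not transcribed.
So RudT is not produced.
No repressor is bound and PexB is active, so *jalY* is transcribed.
→ *jalY* is ON in A.
Condition B:
Zn²⁺ is present, so PexB is active.
Cu²⁺ is absent, so KulG is active.
With repressor KulG bound, *velD* is not transcribed.
So VelD is not produced.
Homoserine is present, so WexR is active.
Fuculose is present, so CilU is active.
No repressor is bound and WexR and CilU are active, so *rudT* is transcribed.
So RudT is produced and active.
With repressor RudT bound, *jalY* is not transcribed.
→ *jalY* is OFF in B.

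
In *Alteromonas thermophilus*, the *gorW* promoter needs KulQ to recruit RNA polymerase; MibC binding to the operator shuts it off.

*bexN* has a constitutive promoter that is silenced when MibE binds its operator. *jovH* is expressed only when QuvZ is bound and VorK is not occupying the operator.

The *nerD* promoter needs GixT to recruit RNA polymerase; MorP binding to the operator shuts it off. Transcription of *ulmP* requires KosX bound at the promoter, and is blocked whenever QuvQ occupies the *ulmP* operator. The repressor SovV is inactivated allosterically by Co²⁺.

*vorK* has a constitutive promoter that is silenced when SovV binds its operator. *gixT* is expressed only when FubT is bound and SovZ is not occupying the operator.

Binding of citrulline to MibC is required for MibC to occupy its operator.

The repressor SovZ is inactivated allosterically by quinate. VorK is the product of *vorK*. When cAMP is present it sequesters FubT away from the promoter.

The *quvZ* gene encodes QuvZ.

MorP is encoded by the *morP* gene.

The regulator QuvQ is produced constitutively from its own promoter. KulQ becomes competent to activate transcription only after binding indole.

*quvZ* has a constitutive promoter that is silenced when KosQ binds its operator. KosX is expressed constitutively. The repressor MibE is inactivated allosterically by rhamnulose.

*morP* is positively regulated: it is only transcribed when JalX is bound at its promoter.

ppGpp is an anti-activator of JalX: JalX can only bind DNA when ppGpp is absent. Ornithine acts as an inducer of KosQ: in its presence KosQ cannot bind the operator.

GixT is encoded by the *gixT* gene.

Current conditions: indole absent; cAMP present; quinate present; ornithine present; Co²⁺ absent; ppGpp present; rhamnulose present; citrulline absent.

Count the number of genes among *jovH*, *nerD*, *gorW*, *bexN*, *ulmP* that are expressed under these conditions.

2

Ornithine is present, so KosQ is inactive.
With no repressor bound, *quvZ* is transcribed.
So QuvZ is produced and active.
Co²⁺ is absent, so SovV is active.
With repressor SovV bound, *vorK* is not transcribed.
So VorK is not produced.
No repressor is bound and QuvZ is active, so *jovH* is transcribed.
→ *jovH* is ON.
ppGpp is present, so JalX is inactive.
Required activator JalX is absent, so *morP* is not transcribed.
So MorP is not produced.
Quinate is present, so SovZ is inactive.
cAMP is present, so FubT is inactive.
Required activator FubT is absent, so *gixT* is not transcribed.
So GixT is not produced.
Required activator GixT is absent, so *nerD* is not transcribed.
→ *nerD* is OFF.
Citrulline is absent, so MibC is inactive.
Indole is absent, so KulQ is inactive.
Required activator KulQ is absent, so *gorW* is not transcribed.
→ *gorW* is OFF.
Rhamnulose is present, so MibE is inactive.
With no repressor bound, *bexN* is transcribed.
→ *bexN* is ON.
QuvQ is produced constitutively and is active.
KosX is produced constitutively and is active.
With repressor QuvQ bound, *ulmP* is not transcribed.
→ *ulmP* is OFF.
2 of the 5 genes are transcribed.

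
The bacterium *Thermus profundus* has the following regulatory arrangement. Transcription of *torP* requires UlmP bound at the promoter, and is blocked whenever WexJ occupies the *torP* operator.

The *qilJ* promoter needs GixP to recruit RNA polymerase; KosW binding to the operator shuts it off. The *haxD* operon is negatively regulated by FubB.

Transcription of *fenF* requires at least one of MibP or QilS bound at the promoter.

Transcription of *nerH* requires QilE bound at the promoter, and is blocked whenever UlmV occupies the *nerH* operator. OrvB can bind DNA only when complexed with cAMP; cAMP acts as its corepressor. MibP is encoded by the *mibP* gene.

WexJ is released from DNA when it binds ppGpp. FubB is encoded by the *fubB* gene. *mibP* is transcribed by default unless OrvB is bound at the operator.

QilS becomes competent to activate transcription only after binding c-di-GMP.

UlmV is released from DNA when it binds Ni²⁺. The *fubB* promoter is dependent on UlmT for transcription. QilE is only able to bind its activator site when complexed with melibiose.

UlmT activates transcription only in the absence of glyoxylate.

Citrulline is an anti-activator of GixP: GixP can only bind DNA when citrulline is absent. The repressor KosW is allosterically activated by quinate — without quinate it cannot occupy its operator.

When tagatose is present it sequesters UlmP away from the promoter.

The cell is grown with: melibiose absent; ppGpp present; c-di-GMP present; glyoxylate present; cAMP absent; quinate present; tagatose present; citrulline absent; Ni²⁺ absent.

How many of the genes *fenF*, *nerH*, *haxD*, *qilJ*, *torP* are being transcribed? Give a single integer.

2

cAMP is absent, so OrvB is inactive.
With no repressor bound, *mibP* is transcribed.
So MibP is produced and active.
c-di-GMP is present, so QilS is active.
Activator MibP is present, so *fenF* is transcribed.
→ *fenF* is ON.
Melibiose is absent, so QilE is inactive.
Ni²⁺ is absent, so UlmV is active.
With repressor UlmV bound, *nerH* is not transcribed.
→ *nerH* is OFF.
Glyoxylate is present, so UlmT is inactive.
Required activator UlmT is absent, so *fubB* is not transcribed.
So FubB is not produced.
With no repressor bound, *haxD* is transcribed.
→ *haxD* is ON.
Citrulline is absent, so GixP is active.
Quinate is present, so KosW is active.
With repressor KosW bound, *qilJ* is not transcribed.
→ *qilJ* is OFF.
ppGpp is present, so WexJ is inactive.
Tagatose is present, so UlmP is inactive.
Required activator UlmP is absent, so *torP* is not transcribed.
→ *torP* is OFF.
2 of the 5 genes are transcribed.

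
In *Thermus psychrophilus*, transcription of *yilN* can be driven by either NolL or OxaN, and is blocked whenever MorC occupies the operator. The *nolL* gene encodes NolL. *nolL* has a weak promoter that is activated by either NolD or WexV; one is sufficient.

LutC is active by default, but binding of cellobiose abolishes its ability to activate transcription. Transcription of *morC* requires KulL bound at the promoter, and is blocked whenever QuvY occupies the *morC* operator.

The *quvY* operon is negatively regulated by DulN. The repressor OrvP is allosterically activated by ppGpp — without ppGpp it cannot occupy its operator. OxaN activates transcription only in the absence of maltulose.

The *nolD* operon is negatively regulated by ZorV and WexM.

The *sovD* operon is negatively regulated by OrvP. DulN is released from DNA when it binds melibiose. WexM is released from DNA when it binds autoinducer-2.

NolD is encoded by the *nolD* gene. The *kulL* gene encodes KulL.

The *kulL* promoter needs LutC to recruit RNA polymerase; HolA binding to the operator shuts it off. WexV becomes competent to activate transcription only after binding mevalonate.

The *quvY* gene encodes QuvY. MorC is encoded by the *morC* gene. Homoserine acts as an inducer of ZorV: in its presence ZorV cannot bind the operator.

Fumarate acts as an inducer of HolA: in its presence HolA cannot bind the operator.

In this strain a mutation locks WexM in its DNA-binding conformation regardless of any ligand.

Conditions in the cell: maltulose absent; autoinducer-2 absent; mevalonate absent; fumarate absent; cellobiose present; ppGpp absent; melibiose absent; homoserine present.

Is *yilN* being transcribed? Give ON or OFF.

ON

Homoserine is present, so ZorV is inactive.
WexM is constitutively active in this strain.
With repressor WexM bound, *nolD* is not transcribed.
So NolD is not produced.
Mevalonate is absent, so WexV is inactive.
No activator is available at the *nolL* promoter, so *nolL* is not transcribed.
So NolL is not produced.
Maltulose is absent, so OxaN is active.
Cellobiose is present, so LutC is inactive.
Fumarate is absent, so HolA is active.
With repressor HolA bound, *kulL* is not transcribed.
So KulL is not produced.
Melibiose is absent, so DulN is active.
With repressor DulN bound, *quvY* is not transcribed.
So QuvY is not produced.
Required activator KulL is absent, so *morC* is not transcribed.
So MorC is not produced.
Activator OxaN is present, so *yilN* is transcribed.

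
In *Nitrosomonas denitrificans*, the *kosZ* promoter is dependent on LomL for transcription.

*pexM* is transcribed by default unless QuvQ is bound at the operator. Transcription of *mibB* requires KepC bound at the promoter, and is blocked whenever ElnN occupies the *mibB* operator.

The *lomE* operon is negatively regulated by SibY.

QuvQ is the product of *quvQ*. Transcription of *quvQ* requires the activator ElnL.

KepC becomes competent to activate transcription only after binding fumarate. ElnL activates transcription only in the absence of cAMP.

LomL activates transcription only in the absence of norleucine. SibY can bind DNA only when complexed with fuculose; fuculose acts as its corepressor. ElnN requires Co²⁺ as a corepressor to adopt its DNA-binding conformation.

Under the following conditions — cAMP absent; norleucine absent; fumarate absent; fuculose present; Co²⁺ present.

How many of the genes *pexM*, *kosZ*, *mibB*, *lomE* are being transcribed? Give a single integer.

1

cAMP is absent, so ElnL is active.
No repressor is bound and ElnL is active, so *quvQ* is transcribed.
So QuvQ is produced and active.
With repressor QuvQ bound, *pexM* is not transcribed.
→ *pexM* is OFF.
Norleucine is absent, so LomL is active.
No repressor is bound and LomL is active, so *kosZ* is transcribed.
→ *kosZ* is ON.
Fumarate is absent, so KepC is inactive.
Co²⁺ is present, so ElnN is active.
With repressor ElnN bound, *mibB* is not transcribed.
→ *mibB* is OFF.
Fuculose is present, so SibY is active.
With repressor SibY bound, *lomE* is not transcribed.
→ *lomE* is OFF.
1 of the 4 genes is transcribed.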